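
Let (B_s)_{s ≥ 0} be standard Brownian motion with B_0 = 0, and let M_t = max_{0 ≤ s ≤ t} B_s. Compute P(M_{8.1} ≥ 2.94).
P(M_{8.1} ≥ 2.94) = 2·P(B_{8.1} ≥ 2.94) = 2(1 − Φ(2.94/√8.1)) ≈ 0.3016

By the reflection principle for Brownian motion, P(M_t ≥ a) = 2 · P(B_t ≥ a) for a ≥ 0. Since B_t ~ N(0, t), P(B_t ≥ 2.94) = 1 − Φ(2.94/√t) = 1 − Φ(2.94/√8.1) = 1 − Φ(1.0330). So
  P(M_{8.1} ≥ 2.94) = 2(1 − Φ(1.0330)) ≈ 0.3016.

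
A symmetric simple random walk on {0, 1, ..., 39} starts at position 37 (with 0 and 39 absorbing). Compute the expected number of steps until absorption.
E[τ | X_0 = 37] = 74

Let v_k = E[τ | X_0 = k]. Boundary: v_0 = v_39 = 0. Recurrence: v_k = 1 + (v_{k-1} + v_{k+1})/2 for 1 ≤ k ≤ 38. The particular solution to v_k − (v_{k-1} + v_{k+1})/2 = 1 is v_k = −k^2. Adding homogeneous solution A + B k and matching boundaries gives v_k = k (39 − k). Substituting k = 37: v_37 = 37 · 2 = 74.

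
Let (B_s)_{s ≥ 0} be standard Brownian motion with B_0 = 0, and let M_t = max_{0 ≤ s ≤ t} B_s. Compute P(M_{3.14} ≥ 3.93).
P(M_{3.14} ≥ 3.93) = 2·P(B_{3.14} ≥ 3.93) = 2(1 − Φ(3.93/√3.14)) ≈ 0.0266

By the reflection principle for Brownian motion, P(M_t ≥ a) = 2 · P(B_t ≥ a) for a ≥ 0. Since B_t ~ N(0, t), P(B_t ≥ 3.93) = 1 − Φ(3.93/√t) = 1 − Φ(3.93/√3.14) = 1 − Φ(2.2178). So
  P(M_{3.14} ≥ 3.93) = 2(1 − Φ(2.2178)) ≈ 0.0266.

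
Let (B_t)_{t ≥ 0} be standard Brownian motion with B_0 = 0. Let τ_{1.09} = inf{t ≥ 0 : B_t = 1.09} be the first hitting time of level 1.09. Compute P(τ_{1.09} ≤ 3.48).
P(τ_{1.09} ≤ 3.48) = 2(1 − Φ(1.09/√3.48)) = 2(1 − Φ(0.5843)) ≈ 0.5590

By the reflection principle for standard BM, P(τ_b ≤ t) = 2 · P(B_t ≥ b). Since B_t ~ N(0, t), P(B_t ≥ 1.09) = 1 − Φ(1.09/√t) = 1 − Φ(1.09/√3.48) = 1 − Φ(0.5843) ≈ 0.27951. Doubling: P(τ_{1.09} ≤ 3.48) ≈ 2 · 0.27951 = 0.55902 ≈ 0.5590.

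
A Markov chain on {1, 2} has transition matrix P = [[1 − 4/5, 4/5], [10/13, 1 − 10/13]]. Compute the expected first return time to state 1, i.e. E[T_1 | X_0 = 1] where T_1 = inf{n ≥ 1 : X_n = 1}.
E[T_1 | X_0 = 1] = 1/π_1 = 51/25

For an irreducible recurrent Markov chain with stationary distribution π, E[T_i | X_0 = i] = 1/π_i (Kac's formula). Here π_1 = (10/13)/(4/5 + 10/13) = (10/13)/(102/65) = 25/51, so E[T_1 | X_0 = 1] = 1/π_1 = (4/5 + 10/13)/(10/13) = (102/65)/(10/13) = 51/25.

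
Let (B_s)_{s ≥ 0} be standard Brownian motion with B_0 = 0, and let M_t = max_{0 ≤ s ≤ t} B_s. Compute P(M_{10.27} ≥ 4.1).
P(M_{10.27} ≥ 4.1) = 2·P(B_{10.27} ≥ 4.1) = 2(1 − Φ(4.1/√10.27)) ≈ 0.2008

By the reflection principle for Brownian motion, P(M_t ≥ a) = 2 · P(B_t ≥ a) for a ≥ 0. Since B_t ~ N(0, t), P(B_t ≥ 4.1) = 1 − Φ(4.1/√t) = 1 − Φ(4.1/√10.27) = 1 − Φ(1.2794). So
  P(M_{10.27} ≥ 4.1) = 2(1 − Φ(1.2794)) ≈ 0.2008.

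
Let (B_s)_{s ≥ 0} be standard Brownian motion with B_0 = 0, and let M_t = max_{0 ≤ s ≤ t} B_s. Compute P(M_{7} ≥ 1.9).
P(M_{7} ≥ 1.9) = 2·P(B_{7} ≥ 1.9) = 2(1 − Φ(1.9/√7)) ≈ 0.4727

By the reflection principle for Brownian motion, P(M_t ≥ a) = 2 · P(B_t ≥ a) for a ≥ 0. Since B_t ~ N(0, t), P(B_t ≥ 1.9) = 1 − Φ(1.9/√t) = 1 − Φ(1.9/√7) = 1 − Φ(0.7181). So
  P(M_{7} ≥ 1.9) = 2(1 − Φ(0.7181)) ≈ 0.4727.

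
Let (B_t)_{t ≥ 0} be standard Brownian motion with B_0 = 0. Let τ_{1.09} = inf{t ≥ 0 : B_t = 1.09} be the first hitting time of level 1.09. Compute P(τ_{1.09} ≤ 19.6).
P(τ_{1.09} ≤ 19.6) = 2(1 − Φ(1.09/√19.6)) = 2(1 − Φ(0.2462)) ≈ 0.8055

By the reflection principle for standard BM, P(τ_b ≤ t) = 2 · P(B_t ≥ b). Since B_t ~ N(0, t), P(B_t ≥ 1.09) = 1 − Φ(1.09/√t) = 1 − Φ(1.09/√19.6) = 1 − Φ(0.2462) ≈ 0.40276. Doubling: P(τ_{1.09} ≤ 19.6) ≈ 2 · 0.40276 = 0.80552 ≈ 0.8055.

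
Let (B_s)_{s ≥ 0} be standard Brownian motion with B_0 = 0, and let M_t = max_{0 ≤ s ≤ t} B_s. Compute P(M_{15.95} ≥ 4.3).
P(M_{15.95} ≥ 4.3) = 2·P(B_{15.95} ≥ 4.3) = 2(1 − Φ(4.3/√15.95)) ≈ 0.2816

By the reflection principle for Brownian motion, P(M_t ≥ a) = 2 · P(B_t ≥ a) for a ≥ 0. Since B_t ~ N(0, t), P(B_t ≥ 4.3) = 1 − Φ(4.3/√t) = 1 − Φ(4.3/√15.95) = 1 − Φ(1.0767). So
  P(M_{15.95} ≥ 4.3) = 2(1 − Φ(1.0767)) ≈ 0.2816.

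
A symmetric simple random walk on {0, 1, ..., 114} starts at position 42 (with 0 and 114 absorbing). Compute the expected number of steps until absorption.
E[τ | X_0 = 42] = 3024

Let v_k = E[τ | X_0 = k]. Boundary: v_0 = v_114 = 0. Recurrence: v_k = 1 + (v_{k-1} + v_{k+1})/2 for 1 ≤ k ≤ 113. The particular solution to v_k − (v_{k-1} + v_{k+1})/2 = 1 is v_k = −k^2. Adding homogeneous solution A + B k and matching boundaries gives v_k = k (114 − k). Substituting k = 42: v_42 = 42 · 72 = 3024.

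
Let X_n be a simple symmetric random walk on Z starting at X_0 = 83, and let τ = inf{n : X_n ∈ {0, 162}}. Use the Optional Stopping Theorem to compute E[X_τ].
E[X_τ] = 83

X_n is a martingale and τ is a bounded-mean stopping time (indeed τ is finite a.s. with bounded expectation since the walk is in a bounded region). By the OST, E[X_τ] = E[X_0] = 83. Equivalently: E[X_τ] = 162 · P(hit 162 first) + 0 · P(hit 0 first) = 162 · (83/162) = 83.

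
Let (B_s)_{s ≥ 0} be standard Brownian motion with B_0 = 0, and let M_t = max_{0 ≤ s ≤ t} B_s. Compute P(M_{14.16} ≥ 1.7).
P(M_{14.16} ≥ 1.7) = 2·P(B_{14.16} ≥ 1.7) = 2(1 − Φ(1.7/√14.16)) ≈ 0.6514

By the reflection principle for Brownian motion, P(M_t ≥ a) = 2 · P(B_t ≥ a) for a ≥ 0. Since B_t ~ N(0, t), P(B_t ≥ 1.7) = 1 − Φ(1.7/√t) = 1 − Φ(1.7/√14.16) = 1 − Φ(0.4518). So
  P(M_{14.16} ≥ 1.7) = 2(1 − Φ(0.4518)) ≈ 0.6514.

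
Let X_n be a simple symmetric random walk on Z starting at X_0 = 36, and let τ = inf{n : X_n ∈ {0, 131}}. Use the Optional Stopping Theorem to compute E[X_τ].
E[X_τ] = 36

X_n is a martingale and τ is a bounded-mean stopping time (indeed τ is finite a.s. with bounded expectation since the walk is in a bounded region). By the OST, E[X_τ] = E[X_0] = 36. Equivalently: E[X_τ] = 131 · P(hit 131 first) + 0 · P(hit 0 first) = 131 · (36/131) = 36.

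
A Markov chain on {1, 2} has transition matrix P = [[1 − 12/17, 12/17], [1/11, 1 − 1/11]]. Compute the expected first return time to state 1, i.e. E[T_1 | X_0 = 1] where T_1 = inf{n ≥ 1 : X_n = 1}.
E[T_1 | X_0 = 1] = 1/π_1 = 149/17

For an irreducible recurrent Markov chain with stationary distribution π, E[T_i | X_0 = i] = 1/π_i (Kac's formula). Here π_1 = (1/11)/(12/17 + 1/11) = (1/11)/(149/187) = 17/149, so E[T_1 | X_0 = 1] = 1/π_1 = (12/17 + 1/11)/(1/11) = (149/187)/(1/11) = 149/17.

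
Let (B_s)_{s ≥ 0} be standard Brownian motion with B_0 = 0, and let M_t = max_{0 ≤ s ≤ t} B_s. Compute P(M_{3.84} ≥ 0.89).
P(M_{3.84} ≥ 0.89) = 2·P(B_{3.84} ≥ 0.89) = 2(1 − Φ(0.89/√3.84)) ≈ 0.6497

By the reflection principle for Brownian motion, P(M_t ≥ a) = 2 · P(B_t ≥ a) for a ≥ 0. Since B_t ~ N(0, t), P(B_t ≥ 0.89) = 1 − Φ(0.89/√t) = 1 − Φ(0.89/√3.84) = 1 − Φ(0.4542). So
  P(M_{3.84} ≥ 0.89) = 2(1 − Φ(0.4542)) ≈ 0.6497.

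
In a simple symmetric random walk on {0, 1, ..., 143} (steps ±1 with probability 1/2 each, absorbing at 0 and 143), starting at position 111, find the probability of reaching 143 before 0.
P(hit 143 before 0) = 111/143

Let u_k = P(hit 143 before 0 | start at k). Then u_0 = 0, u_143 = 1, and u_k = u_{k-1}/2 + u_{k+1}/2 for 1 ≤ k ≤ 142. This harmonic recurrence is solved by u_k = k/143, giving u_111 = 111/143.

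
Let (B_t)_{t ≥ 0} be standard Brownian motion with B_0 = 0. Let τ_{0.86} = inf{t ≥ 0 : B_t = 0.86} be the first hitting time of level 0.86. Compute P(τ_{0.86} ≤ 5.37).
P(τ_{0.86} ≤ 5.37) = 2(1 − Φ(0.86/√5.37)) = 2(1 − Φ(0.3711)) ≈ 0.7106

By the reflection principle for standard BM, P(τ_b ≤ t) = 2 · P(B_t ≥ b). Since B_t ~ N(0, t), P(B_t ≥ 0.86) = 1 − Φ(0.86/√t) = 1 − Φ(0.86/√5.37) = 1 − Φ(0.3711) ≈ 0.35528. Doubling: P(τ_{0.86} ≤ 5.37) ≈ 2 · 0.35528 = 0.71056 ≈ 0.7106.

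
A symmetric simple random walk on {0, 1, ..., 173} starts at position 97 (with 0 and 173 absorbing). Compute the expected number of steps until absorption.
E[τ | X_0 = 97] = 7372

Let v_k = E[τ | X_0 = k]. Boundary: v_0 = v_173 = 0. Recurrence: v_k = 1 + (v_{k-1} + v_{k+1})/2 for 1 ≤ k ≤ 172. The particular solution to v_k − (v_{k-1} + v_{k+1})/2 = 1 is v_k = −k^2. Adding homogeneous solution A + B k and matching boundaries gives v_k = k (173 − k). Substituting k = 97: v_97 = 97 · 76 = 7372.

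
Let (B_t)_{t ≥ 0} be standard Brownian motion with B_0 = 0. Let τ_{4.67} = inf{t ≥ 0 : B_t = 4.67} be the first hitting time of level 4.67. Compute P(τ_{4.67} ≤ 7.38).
P(τ_{4.67} ≤ 7.38) = 2(1 − Φ(4.67/√7.38)) = 2(1 − Φ(1.7191)) ≈ 0.0856

By the reflection principle for standard BM, P(τ_b ≤ t) = 2 · P(B_t ≥ b). Since B_t ~ N(0, t), P(B_t ≥ 4.67) = 1 − Φ(4.67/√t) = 1 − Φ(4.67/√7.38) = 1 − Φ(1.7191) ≈ 0.04280. Doubling: P(τ_{4.67} ≤ 7.38) ≈ 2 · 0.04280 = 0.08560 ≈ 0.0856.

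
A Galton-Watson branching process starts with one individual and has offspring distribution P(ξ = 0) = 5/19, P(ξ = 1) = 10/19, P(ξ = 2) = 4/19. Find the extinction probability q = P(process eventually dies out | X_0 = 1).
q = 1

Mean offspring μ = 0·5/19 + 1·10/19 + 2·4/19 = 18/19 ≤ 1. For μ ≤ 1 with offspring not concentrated at 1, the Galton-Watson process goes extinct almost surely, so q = 1.
(Algebraic check: The pgf is f(s) = 5/19 + 10/19·s + 4/19·s². The extinction probability q is the smallest fixed point of f in [0, 1]. Setting s = f(s):
  4/19·s² + (10/19 − 1)·s + 5/19 = 0
  4/19·s² − (5/19 + 4/19)·s + 5/19 = 0
which factors as (s − 1)·(4/19·s − 5/19) = 0, giving roots s = 1 and s = (5/19)/(4/19) = 5/4. Since 5/4 ≥ 1, the smallest root in [0, 1] is s = 1.)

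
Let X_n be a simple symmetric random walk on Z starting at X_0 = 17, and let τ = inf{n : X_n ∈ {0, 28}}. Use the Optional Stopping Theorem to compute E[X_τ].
E[X_τ] = 17

X_n is a martingale and τ is a bounded-mean stopping time (indeed τ is finite a.s. with bounded expectation since the walk is in a bounded region). By the OST, E[X_τ] = E[X_0] = 17. Equivalently: E[X_τ] = 28 · P(hit 28 first) + 0 · P(hit 0 first) = 28 · (17/28) = 17.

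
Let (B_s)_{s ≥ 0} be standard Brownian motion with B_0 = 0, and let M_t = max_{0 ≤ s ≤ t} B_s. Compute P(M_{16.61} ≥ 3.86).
P(M_{16.61} ≥ 3.86) = 2·P(B_{16.61} ≥ 3.86) = 2(1 − Φ(3.86/√16.61)) ≈ 0.3436

By the reflection principle for Brownian motion, P(M_t ≥ a) = 2 · P(B_t ≥ a) for a ≥ 0. Since B_t ~ N(0, t), P(B_t ≥ 3.86) = 1 − Φ(3.86/√t) = 1 − Φ(3.86/√16.61) = 1 − Φ(0.9471). So
  P(M_{16.61} ≥ 3.86) = 2(1 − Φ(0.9471)) ≈ 0.3436.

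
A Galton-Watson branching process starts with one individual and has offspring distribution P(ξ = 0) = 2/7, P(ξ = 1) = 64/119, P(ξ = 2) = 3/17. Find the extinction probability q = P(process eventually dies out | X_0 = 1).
q = 1

Mean offspring μ = 0·2/7 + 1·64/119 + 2·3/17 = 106/119 ≤ 1. For μ ≤ 1 with offspring not concentrated at 1, the Galton-Watson process goes extinct almost surely, so q = 1.
(Algebraic check: The pgf is f(s) = 2/7 + 64/119·s + 3/17·s². The extinction probability q is the smallest fixed point of f in [0, 1]. Setting s = f(s):
  3/17·s² + (64/119 − 1)·s + 2/7 = 0
  3/17·s² − (2/7 + 3/17)·s + 2/7 = 0
which factors as (s − 1)·(3/17·s − 2/7) = 0, giving roots s = 1 and s = (2/7)/(3/17) = 34/21. Since 34/21 ≥ 1, the smallest root in [0, 1] is s = 1.)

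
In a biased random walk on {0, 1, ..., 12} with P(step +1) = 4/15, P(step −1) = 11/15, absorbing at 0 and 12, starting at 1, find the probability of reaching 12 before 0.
P(hit 12 before 0) = (1 − (11/4)^1) / (1 − (11/4)^12) = 4194304/448344514215

Let u_k denote P(reach 12 before 0 | start at k). Boundary: u_0 = 0, u_12 = 1. Recurrence: u_k = 4/15·u_{k+1} + 11/15·u_{k-1} for 1 ≤ k ≤ 11. Try u_k = A + B·r^k with r = q/p = (11/15)/(4/15) = 11/4. Substitution satisfies the recurrence; boundary conditions give:
  u_k = (1 − r^k) / (1 − r^N) = (1 − (11/4)^1) / (1 − (11/4)^12) = 4194304/448344514215.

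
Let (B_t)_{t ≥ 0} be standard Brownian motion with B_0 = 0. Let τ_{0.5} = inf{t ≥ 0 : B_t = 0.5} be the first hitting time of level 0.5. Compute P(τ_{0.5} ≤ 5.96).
P(τ_{0.5} ≤ 5.96) = 2(1 − Φ(0.5/√5.96)) = 2(1 − Φ(0.2048)) ≈ 0.8377

By the reflection principle for standard BM, P(τ_b ≤ t) = 2 · P(B_t ≥ b). Since B_t ~ N(0, t), P(B_t ≥ 0.5) = 1 − Φ(0.5/√t) = 1 − Φ(0.5/√5.96) = 1 − Φ(0.2048) ≈ 0.41886. Doubling: P(τ_{0.5} ≤ 5.96) ≈ 2 · 0.41886 = 0.83772 ≈ 0.8377.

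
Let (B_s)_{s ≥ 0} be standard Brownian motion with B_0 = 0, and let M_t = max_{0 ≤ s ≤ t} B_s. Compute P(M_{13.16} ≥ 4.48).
P(M_{13.16} ≥ 4.48) = 2·P(B_{13.16} ≥ 4.48) = 2(1 − Φ(4.48/√13.16)) ≈ 0.2168

By the reflection principle for Brownian motion, P(M_t ≥ a) = 2 · P(B_t ≥ a) for a ≥ 0. Since B_t ~ N(0, t), P(B_t ≥ 4.48) = 1 − Φ(4.48/√t) = 1 − Φ(4.48/√13.16) = 1 − Φ(1.2350). So
  P(M_{13.16} ≥ 4.48) = 2(1 − Φ(1.2350)) ≈ 0.2168.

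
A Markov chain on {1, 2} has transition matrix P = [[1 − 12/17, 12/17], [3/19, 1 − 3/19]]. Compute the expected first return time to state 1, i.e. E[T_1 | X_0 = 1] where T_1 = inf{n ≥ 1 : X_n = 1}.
E[T_1 | X_0 = 1] = 1/π_1 = 93/17

For an irreducible recurrent Markov chain with stationary distribution π, E[T_i | X_0 = i] = 1/π_i (Kac's formula). Here π_1 = (3/19)/(12/17 + 3/19) = (3/19)/(279/323) = 17/93, so E[T_1 | X_0 = 1] = 1/π_1 = (12/17 + 3/19)/(3/19) = (279/323)/(3/19) = 93/17.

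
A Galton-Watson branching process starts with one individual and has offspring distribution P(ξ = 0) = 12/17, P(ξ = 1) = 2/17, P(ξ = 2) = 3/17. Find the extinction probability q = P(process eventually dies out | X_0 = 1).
q = 1

Mean offspring μ = 0·12/17 + 1·2/17 + 2·3/17 = 8/17 ≤ 1. For μ ≤ 1 with offspring not concentrated at 1, the Galton-Watson process goes extinct almost surely, so q = 1.
(Algebraic check: The pgf is f(s) = 12/17 + 2/17·s + 3/17·s². The extinction probability q is the smallest fixed point of f in [0, 1]. Setting s = f(s):
  3/17·s² + (2/17 − 1)·s + 12/17 = 0
  3/17·s² − (12/17 + 3/17)·s + 12/17 = 0
which factors as (s − 1)·(3/17·s − 12/17) = 0, giving roots s = 1 and s = (12/17)/(3/17) = 4. Since 4 ≥ 1, the smallest root in [0, 1] is s = 1.)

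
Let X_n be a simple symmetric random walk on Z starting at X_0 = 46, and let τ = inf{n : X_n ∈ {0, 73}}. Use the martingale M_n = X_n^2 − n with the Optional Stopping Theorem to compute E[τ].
E[τ] = 1242

M_n = X_n^2 − n is a martingale (since E[X_{n+1}^2 | F_n] = X_n^2 + 1). By OST (τ has finite mean in a bounded region), E[M_τ] = E[M_0] = X_0^2 − 0 = 46^2 = 2116. Also E[M_τ] = E[X_τ^2] − E[τ]. The walk exits at 0 or 73, with P(hit 73 first) = 46/73, so E[X_τ^2] = 73^2 · 46/73 + 0 = 3358. Thus E[τ] = E[X_τ^2] − E[M_τ] = 3358 − 2116 = 1242 = 46(73 − 46) = 1242.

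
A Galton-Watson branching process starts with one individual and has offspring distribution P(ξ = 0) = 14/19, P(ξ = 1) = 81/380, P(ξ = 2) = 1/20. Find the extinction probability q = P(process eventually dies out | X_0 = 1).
q = 1

Mean offspring μ = 0·14/19 + 1·81/380 + 2·1/20 = 119/380 ≤ 1. For μ ≤ 1 with offspring not concentrated at 1, the Galton-Watson process goes extinct almost surely, so q = 1.
(Algebraic check: The pgf is f(s) = 14/19 + 81/380·s + 1/20·s². The extinction probability q is the smallest fixed point of f in [0, 1]. Setting s = f(s):
  1/20·s² + (81/380 − 1)·s + 14/19 = 0
  1/20·s² − (14/19 + 1/20)·s + 14/19 = 0
which factors as (s − 1)·(1/20·s − 14/19) = 0, giving roots s = 1 and s = (14/19)/(1/20) = 280/19. Since 280/19 ≥ 1, the smallest root in [0, 1] is s = 1.)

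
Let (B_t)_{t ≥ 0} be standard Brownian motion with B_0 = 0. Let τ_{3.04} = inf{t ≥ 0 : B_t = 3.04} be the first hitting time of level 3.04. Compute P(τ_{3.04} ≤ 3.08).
P(τ_{3.04} ≤ 3.08) = 2(1 − Φ(3.04/√3.08)) = 2(1 − Φ(1.7322)) ≈ 0.0832

By the reflection principle for standard BM, P(τ_b ≤ t) = 2 · P(B_t ≥ b). Since B_t ~ N(0, t), P(B_t ≥ 3.04) = 1 − Φ(3.04/√t) = 1 − Φ(3.04/√3.08) = 1 − Φ(1.7322) ≈ 0.04162. Doubling: P(τ_{3.04} ≤ 3.08) ≈ 2 · 0.04162 = 0.08324 ≈ 0.0832.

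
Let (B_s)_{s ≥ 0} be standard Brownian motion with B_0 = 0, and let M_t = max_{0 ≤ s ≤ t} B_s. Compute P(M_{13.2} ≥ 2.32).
P(M_{13.2} ≥ 2.32) = 2·P(B_{13.2} ≥ 2.32) = 2(1 − Φ(2.32/√13.2)) ≈ 0.5231

By the reflection principle for Brownian motion, P(M_t ≥ a) = 2 · P(B_t ≥ a) for a ≥ 0. Since B_t ~ N(0, t), P(B_t ≥ 2.32) = 1 − Φ(2.32/√t) = 1 − Φ(2.32/√13.2) = 1 − Φ(0.6386). So
  P(M_{13.2} ≥ 2.32) = 2(1 − Φ(0.6386)) ≈ 0.5231.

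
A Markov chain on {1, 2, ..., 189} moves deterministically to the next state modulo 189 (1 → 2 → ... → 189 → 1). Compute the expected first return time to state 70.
E[T_70 | X_0 = 70] = 189

The chain cycles deterministically, so starting at state 70 it returns in exactly 189 steps. Equivalently, the stationary distribution is uniform π_j = 1/189 for every state j, so by Kac's formula E[T_70] = 1/π_70 = 189.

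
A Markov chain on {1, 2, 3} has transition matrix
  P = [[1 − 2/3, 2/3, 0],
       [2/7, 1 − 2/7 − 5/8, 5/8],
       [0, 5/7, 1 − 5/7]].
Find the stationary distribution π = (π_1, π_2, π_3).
π = (8/43, 56/129, 49/129)

This is a birth-death chain on three states, which satisfies detailed balance: π_1 · P_{12} = π_2 · P_{21} and π_2 · P_{23} = π_3 · P_{32}.
From π_1 · 2/3 = π_2 · 2/7: π_2/π_1 = (2/3)/(2/7) = 7/3.
From π_2 · 5/8 = π_3 · 5/7: π_3/π_2 = (5/8)/(5/7) = 7/8.
Take π_1 proportional to 1; then unnormalized π = (1, 7/3, 49/24). Normalize by dividing by the sum 43/8:
  π = (8/43, 56/129, 49/129).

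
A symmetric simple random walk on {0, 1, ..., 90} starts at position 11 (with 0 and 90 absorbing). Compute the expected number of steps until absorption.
E[τ | X_0 = 11] = 869

Let v_k = E[τ | X_0 = k]. Boundary: v_0 = v_90 = 0. Recurrence: v_k = 1 + (v_{k-1} + v_{k+1})/2 for 1 ≤ k ≤ 89. The particular solution to v_k − (v_{k-1} + v_{k+1})/2 = 1 is v_k = −k^2. Adding homogeneous solution A + B k and matching boundaries gives v_k = k (90 − k). Substituting k = 11: v_11 = 11 · 79 = 869.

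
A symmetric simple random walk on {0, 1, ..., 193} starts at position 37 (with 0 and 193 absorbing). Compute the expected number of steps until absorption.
E[τ | X_0 = 37] = 5772

Let v_k = E[τ | X_0 = k]. Boundary: v_0 = v_193 = 0. Recurrence: v_k = 1 + (v_{k-1} + v_{k+1})/2 for 1 ≤ k ≤ 192. The particular solution to v_k − (v_{k-1} + v_{k+1})/2 = 1 is v_k = −k^2. Adding homogeneous solution A + B k and matching boundaries gives v_k = k (193 − k). Substituting k = 37: v_37 = 37 · 156 = 5772.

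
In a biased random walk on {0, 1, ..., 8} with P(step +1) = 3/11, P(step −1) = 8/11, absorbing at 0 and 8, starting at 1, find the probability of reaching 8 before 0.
P(hit 8 before 0) = (1 − (8/3)^1) / (1 − (8/3)^8) = 2187/3354131

Let u_k denote P(reach 8 before 0 | start at k). Boundary: u_0 = 0, u_8 = 1. Recurrence: u_k = 3/11·u_{k+1} + 8/11·u_{k-1} for 1 ≤ k ≤ 7. Try u_k = A + B·r^k with r = q/p = (8/11)/(3/11) = 8/3. Substitution satisfies the recurrence; boundary conditions give:
  u_k = (1 − r^k) / (1 − r^N) = (1 − (8/3)^1) / (1 − (8/3)^8) = 2187/3354131.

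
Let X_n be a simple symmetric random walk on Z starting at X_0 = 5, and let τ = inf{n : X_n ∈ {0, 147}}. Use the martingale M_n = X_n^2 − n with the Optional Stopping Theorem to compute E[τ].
E[τ] = 710

M_n = X_n^2 − n is a martingale (since E[X_{n+1}^2 | F_n] = X_n^2 + 1). By OST (τ has finite mean in a bounded region), E[M_τ] = E[M_0] = X_0^2 − 0 = 5^2 = 25. Also E[M_τ] = E[X_τ^2] − E[τ]. The walk exits at 0 or 147, with P(hit 147 first) = 5/147, so E[X_τ^2] = 147^2 · 5/147 + 0 = 735. Thus E[τ] = E[X_τ^2] − E[M_τ] = 735 − 25 = 710 = 5(147 − 5) = 710.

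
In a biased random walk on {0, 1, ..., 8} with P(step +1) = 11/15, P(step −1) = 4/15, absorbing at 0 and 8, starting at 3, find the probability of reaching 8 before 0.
P(hit 8 before 0) = (1 − (4/11)^3) / (1 − (4/11)^8) = 29150231/30613335

Let u_k denote P(reach 8 before 0 | start at k). Boundary: u_0 = 0, u_8 = 1. Recurrence: u_k = 11/15·u_{k+1} + 4/15·u_{k-1} for 1 ≤ k ≤ 7. Try u_k = A + B·r^k with r = q/p = (4/15)/(11/15) = 4/11. Substitution satisfies the recurrence; boundary conditions give:
  u_k = (1 − r^k) / (1 − r^N) = (1 − (4/11)^3) / (1 − (4/11)^8) = 29150231/30613335.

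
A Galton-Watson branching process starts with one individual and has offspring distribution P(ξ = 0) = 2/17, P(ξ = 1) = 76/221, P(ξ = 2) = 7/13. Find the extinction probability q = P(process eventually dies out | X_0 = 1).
q = 26/119

The pgf is f(s) = 2/17 + 76/221·s + 7/13·s². The extinction probability q is the smallest fixed point of f in [0, 1]. Setting s = f(s):
  7/13·s² + (76/221 − 1)·s + 2/17 = 0
  7/13·s² − (2/17 + 7/13)·s + 2/17 = 0
which factors as (s − 1)·(7/13·s − 2/17) = 0, giving roots s = 1 and s = (2/17)/(7/13) = 26/119.
Mean offspring μ = 76/221 + 2·7/13 = 314/221 > 1 (supercritical), so q < 1. The extinction probability is the smaller root: q = (2/17)/(7/13) = 26/119.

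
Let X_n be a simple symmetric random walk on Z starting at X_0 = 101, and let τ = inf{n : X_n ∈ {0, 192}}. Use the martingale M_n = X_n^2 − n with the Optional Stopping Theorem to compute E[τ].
E[τ] = 9191

M_n = X_n^2 − n is a martingale (since E[X_{n+1}^2 | F_n] = X_n^2 + 1). By OST (τ has finite mean in a bounded region), E[M_τ] = E[M_0] = X_0^2 − 0 = 101^2 = 10201. Also E[M_τ] = E[X_τ^2] − E[τ]. The walk exits at 0 or 192, with P(hit 192 first) = 101/192, so E[X_τ^2] = 192^2 · 101/192 + 0 = 19392. Thus E[τ] = E[X_τ^2] − E[M_τ] = 19392 − 10201 = 9191 = 101(192 − 101) = 9191.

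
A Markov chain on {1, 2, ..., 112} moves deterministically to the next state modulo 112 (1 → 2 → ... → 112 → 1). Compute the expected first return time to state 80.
E[T_80 | X_0 = 80] = 112

The chain cycles deterministically, so starting at state 80 it returns in exactly 112 steps. Equivalently, the stationary distribution is uniform π_j = 1/112 for every state j, so by Kac's formula E[T_80] = 1/π_80 = 112.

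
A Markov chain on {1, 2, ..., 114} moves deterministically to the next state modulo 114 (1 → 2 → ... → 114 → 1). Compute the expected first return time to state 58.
E[T_58 | X_0 = 58] = 114

The chain cycles deterministically, so starting at state 58 it returns in exactly 114 steps. Equivalently, the stationary distribution is uniform π_j = 1/114 for every state j, so by Kac's formula E[T_58] = 1/π_58 = 114.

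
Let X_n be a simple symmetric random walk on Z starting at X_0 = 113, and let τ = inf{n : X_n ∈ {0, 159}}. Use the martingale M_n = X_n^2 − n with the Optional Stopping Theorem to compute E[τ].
E[τ] = 5198

M_n = X_n^2 − n is a martingale (since E[X_{n+1}^2 | F_n] = X_n^2 + 1). By OST (τ has finite mean in a bounded region), E[M_τ] = E[M_0] = X_0^2 − 0 = 113^2 = 12769. Also E[M_τ] = E[X_τ^2] − E[τ]. The walk exits at 0 or 159, with P(hit 159 first) = 113/159, so E[X_τ^2] = 159^2 · 113/159 + 0 = 17967. Thus E[τ] = E[X_τ^2] − E[M_τ] = 17967 − 12769 = 5198 = 113(159 − 113) = 5198.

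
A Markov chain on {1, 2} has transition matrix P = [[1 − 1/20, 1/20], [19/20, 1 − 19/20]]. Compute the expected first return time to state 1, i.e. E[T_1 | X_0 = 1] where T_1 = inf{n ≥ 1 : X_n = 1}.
E[T_1 | X_0 = 1] = 1/π_1 = 20/19

For an irreducible recurrent Markov chain with stationary distribution π, E[T_i | X_0 = i] = 1/π_i (Kac's formula). Here π_1 = (19/20)/(1/20 + 19/20) = (19/20)/(1) = 19/20, so E[T_1 | X_0 = 1] = 1/π_1 = (1/20 + 19/20)/(19/20) = (1)/(19/20) = 20/19.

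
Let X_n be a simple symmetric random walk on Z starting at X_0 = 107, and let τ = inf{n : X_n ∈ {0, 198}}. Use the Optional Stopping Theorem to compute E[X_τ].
E[X_τ] = 107

X_n is a martingale and τ is a bounded-mean stopping time (indeed τ is finite a.s. with bounded expectation since the walk is in a bounded region). By the OST, E[X_τ] = E[X_0] = 107. Equivalently: E[X_τ] = 198 · P(hit 198 first) + 0 · P(hit 0 first) = 198 · (107/198) = 107.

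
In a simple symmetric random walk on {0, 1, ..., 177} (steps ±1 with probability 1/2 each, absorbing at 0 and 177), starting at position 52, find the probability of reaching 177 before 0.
P(hit 177 before 0) = 52/177

Let u_k = P(hit 177 before 0 | start at k). Then u_0 = 0, u_177 = 1, and u_k = u_{k-1}/2 + u_{k+1}/2 for 1 ≤ k ≤ 176. This harmonic recurrence is solved by u_k = k/177, giving u_52 = 52/177.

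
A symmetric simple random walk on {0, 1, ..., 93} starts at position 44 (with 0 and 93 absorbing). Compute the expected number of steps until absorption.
E[τ | X_0 = 44] = 2156

Let v_k = E[τ | X_0 = k]. Boundary: v_0 = v_93 = 0. Recurrence: v_k = 1 + (v_{k-1} + v_{k+1})/2 for 1 ≤ k ≤ 92. The particular solution to v_k − (v_{k-1} + v_{k+1})/2 = 1 is v_k = −k^2. Adding homogeneous solution A + B k and matching boundaries gives v_k = k (93 − k). Substituting k = 44: v_44 = 44 · 49 = 2156.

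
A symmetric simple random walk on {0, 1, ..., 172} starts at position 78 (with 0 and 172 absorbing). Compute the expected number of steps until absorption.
E[τ | X_0 = 78] = 7332

Let v_k = E[τ | X_0 = k]. Boundary: v_0 = v_172 = 0. Recurrence: v_k = 1 + (v_{k-1} + v_{k+1})/2 for 1 ≤ k ≤ 171. The particular solution to v_k − (v_{k-1} + v_{k+1})/2 = 1 is v_k = −k^2. Adding homogeneous solution A + B k and matching boundaries gives v_k = k (172 − k). Substituting k = 78: v_78 = 78 · 94 = 7332.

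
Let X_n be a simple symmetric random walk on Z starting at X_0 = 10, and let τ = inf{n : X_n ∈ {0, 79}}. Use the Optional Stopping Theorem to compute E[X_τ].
E[X_τ] = 10

X_n is a martingale and τ is a bounded-mean stopping time (indeed τ is finite a.s. with bounded expectation since the walk is in a bounded region). By the OST, E[X_τ] = E[X_0] = 10. Equivalently: E[X_τ] = 79 · P(hit 79 first) + 0 · P(hit 0 first) = 79 · (10/79) = 10.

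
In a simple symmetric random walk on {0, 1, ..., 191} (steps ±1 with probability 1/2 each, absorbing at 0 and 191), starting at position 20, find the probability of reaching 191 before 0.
P(hit 191 before 0) = 20/191

Let u_k = P(hit 191 before 0 | start at k). Then u_0 = 0, u_191 = 1, and u_k = u_{k-1}/2 + u_{k+1}/2 for 1 ≤ k ≤ 190. This harmonic recurrence is solved by u_k = k/191, giving u_20 = 20/191.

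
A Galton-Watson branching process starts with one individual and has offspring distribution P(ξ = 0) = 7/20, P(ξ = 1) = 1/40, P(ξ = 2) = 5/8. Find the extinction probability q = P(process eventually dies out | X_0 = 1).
q = 14/25

The pgf is f(s) = 7/20 + 1/40·s + 5/8·s². The extinction probability q is the smallest fixed point of f in [0, 1]. Setting s = f(s):
  5/8·s² + (1/40 − 1)·s + 7/20 = 0
  5/8·s² − (7/20 + 5/8)·s + 7/20 = 0
which factors as (s − 1)·(5/8·s − 7/20) = 0, giving roots s = 1 and s = (7/20)/(5/8) = 14/25.
Mean offspring μ = 1/40 + 2·5/8 = 51/40 > 1 (supercritical), so q < 1. The extinction probability is the smaller root: q = (7/20)/(5/8) = 14/25.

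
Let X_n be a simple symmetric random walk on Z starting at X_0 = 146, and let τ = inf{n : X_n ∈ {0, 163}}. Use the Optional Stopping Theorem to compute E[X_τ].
E[X_τ] = 146

X_n is a martingale and τ is a bounded-mean stopping time (indeed τ is finite a.s. with bounded expectation since the walk is in a bounded region). By the OST, E[X_τ] = E[X_0] = 146. Equivalently: E[X_τ] = 163 · P(hit 163 first) + 0 · P(hit 0 first) = 163 · (146/163) = 146.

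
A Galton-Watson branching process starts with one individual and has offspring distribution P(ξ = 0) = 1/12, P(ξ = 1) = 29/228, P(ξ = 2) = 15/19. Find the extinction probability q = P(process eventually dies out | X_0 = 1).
q = 19/180

The pgf is f(s) = 1/12 + 29/228·s + 15/19·s². The extinction probability q is the smallest fixed point of f in [0, 1]. Setting s = f(s):
  15/19·s² + (29/228 − 1)·s + 1/12 = 0
  15/19·s² − (1/12 + 15/19)·s + 1/12 = 0
which factors as (s − 1)·(15/19·s − 1/12) = 0, giving roots s = 1 and s = (1/12)/(15/19) = 19/180.
Mean offspring μ = 29/228 + 2·15/19 = 389/228 > 1 (supercritical), so q < 1. The extinction probability is the smaller root: q = (1/12)/(15/19) = 19/180.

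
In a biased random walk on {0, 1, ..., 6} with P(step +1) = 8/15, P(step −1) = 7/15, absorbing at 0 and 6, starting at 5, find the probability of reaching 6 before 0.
P(hit 6 before 0) = (1 − (7/8)^5) / (1 − (7/8)^6) = 127688/144495

Let u_k denote P(reach 6 before 0 | start at k). Boundary: u_0 = 0, u_6 = 1. Recurrence: u_k = 8/15·u_{k+1} + 7/15·u_{k-1} for 1 ≤ k ≤ 5. Try u_k = A + B·r^k with r = q/p = (7/15)/(8/15) = 7/8. Substitution satisfies the recurrence; boundary conditions give:
  u_k = (1 − r^k) / (1 − r^N) = (1 − (7/8)^5) / (1 − (7/8)^6) = 127688/144495.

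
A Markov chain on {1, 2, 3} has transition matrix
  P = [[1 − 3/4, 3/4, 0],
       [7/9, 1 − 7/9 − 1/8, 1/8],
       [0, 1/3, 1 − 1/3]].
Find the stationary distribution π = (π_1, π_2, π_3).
π = (224/521, 216/521, 81/521)

This is a birth-death chain on three states, which satisfies detailed balance: π_1 · P_{12} = π_2 · P_{21} and π_2 · P_{23} = π_3 · P_{32}.
From π_1 · 3/4 = π_2 · 7/9: π_2/π_1 = (3/4)/(7/9) = 27/28.
From π_2 · 1/8 = π_3 · 1/3: π_3/π_2 = (1/8)/(1/3) = 3/8.
Take π_1 proportional to 1; then unnormalized π = (1, 27/28, 81/224). Normalize by dividing by the sum 521/224:
  π = (224/521, 216/521, 81/521).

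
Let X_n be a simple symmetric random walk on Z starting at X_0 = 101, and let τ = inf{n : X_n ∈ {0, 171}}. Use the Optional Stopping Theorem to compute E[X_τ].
E[X_τ] = 101

X_n is a martingale and τ is a bounded-mean stopping time (indeed τ is finite a.s. with bounded expectation since the walk is in a bounded region). By the OST, E[X_τ] = E[X_0] = 101. Equivalently: E[X_τ] = 171 · P(hit 171 first) + 0 · P(hit 0 first) = 171 · (101/171) = 101.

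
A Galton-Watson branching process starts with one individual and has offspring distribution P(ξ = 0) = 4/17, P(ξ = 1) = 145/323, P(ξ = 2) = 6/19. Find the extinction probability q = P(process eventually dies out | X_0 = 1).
q = 38/51

The pgf is f(s) = 4/17 + 145/323·s + 6/19·s². The extinction probability q is the smallest fixed point of f in [0, 1]. Setting s = f(s):
  6/19·s² + (145/323 − 1)·s + 4/17 = 0
  6/19·s² − (4/17 + 6/19)·s + 4/17 = 0
which factors as (s − 1)·(6/19·s − 4/17) = 0, giving roots s = 1 and s = (4/17)/(6/19) = 38/51.
Mean offspring μ = 145/323 + 2·6/19 = 349/323 > 1 (supercritical), so q < 1. The extinction probability is the smaller root: q = (4/17)/(6/19) = 38/51.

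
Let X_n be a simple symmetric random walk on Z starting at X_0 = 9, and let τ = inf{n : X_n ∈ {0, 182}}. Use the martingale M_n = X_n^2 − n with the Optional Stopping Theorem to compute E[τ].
E[τ] = 1557

M_n = X_n^2 − n is a martingale (since E[X_{n+1}^2 | F_n] = X_n^2 + 1). By OST (τ has finite mean in a bounded region), E[M_τ] = E[M_0] = X_0^2 − 0 = 9^2 = 81. Also E[M_τ] = E[X_τ^2] − E[τ]. The walk exits at 0 or 182, with P(hit 182 first) = 9/182, so E[X_τ^2] = 182^2 · 9/182 + 0 = 1638. Thus E[τ] = E[X_τ^2] − E[M_τ] = 1638 − 81 = 1557 = 9(182 − 9) = 1557.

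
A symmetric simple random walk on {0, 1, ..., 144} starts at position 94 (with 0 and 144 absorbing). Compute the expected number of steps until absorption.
E[τ | X_0 = 94] = 4700

Let v_k = E[τ | X_0 = k]. Boundary: v_0 = v_144 = 0. Recurrence: v_k = 1 + (v_{k-1} + v_{k+1})/2 for 1 ≤ k ≤ 143. The particular solution to v_k − (v_{k-1} + v_{k+1})/2 = 1 is v_k = −k^2. Adding homogeneous solution A + B k and matching boundaries gives v_k = k (144 − k). Substituting k = 94: v_94 = 94 · 50 = 4700.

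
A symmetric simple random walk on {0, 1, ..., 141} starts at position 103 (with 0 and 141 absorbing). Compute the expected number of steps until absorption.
E[τ | X_0 = 103] = 3914

Let v_k = E[τ | X_0 = k]. Boundary: v_0 = v_141 = 0. Recurrence: v_k = 1 + (v_{k-1} + v_{k+1})/2 for 1 ≤ k ≤ 140. The particular solution to v_k − (v_{k-1} + v_{k+1})/2 = 1 is v_k = −k^2. Adding homogeneous solution A + B k and matching boundaries gives v_k = k (141 − k). Substituting k = 103: v_103 = 103 · 38 = 3914.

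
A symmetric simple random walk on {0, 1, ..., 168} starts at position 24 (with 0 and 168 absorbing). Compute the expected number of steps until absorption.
E[τ | X_0 = 24] = 3456

Let v_k = E[τ | X_0 = k]. Boundary: v_0 = v_168 = 0. Recurrence: v_k = 1 + (v_{k-1} + v_{k+1})/2 for 1 ≤ k ≤ 167. The particular solution to v_k − (v_{k-1} + v_{k+1})/2 = 1 is v_k = −k^2. Adding homogeneous solution A + B k and matching boundaries gives v_k = k (168 − k). Substituting k = 24: v_24 = 24 · 144 = 3456.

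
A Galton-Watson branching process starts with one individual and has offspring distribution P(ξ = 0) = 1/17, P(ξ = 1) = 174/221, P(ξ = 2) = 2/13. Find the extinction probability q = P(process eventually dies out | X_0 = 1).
q = 13/34

The pgf is f(s) = 1/17 + 174/221·s + 2/13·s². The extinction probability q is the smallest fixed point of f in [0, 1]. Setting s = f(s):
  2/13·s² + (174/221 − 1)·s + 1/17 = 0
  2/13·s² − (1/17 + 2/13)·s + 1/17 = 0
which factors as (s − 1)·(2/13·s − 1/17) = 0, giving roots s = 1 and s = (1/17)/(2/13) = 13/34.
Mean offspring μ = 174/221 + 2·2/13 = 242/221 > 1 (supercritical), so q < 1. The extinction probability is the smaller root: q = (1/17)/(2/13) = 13/34.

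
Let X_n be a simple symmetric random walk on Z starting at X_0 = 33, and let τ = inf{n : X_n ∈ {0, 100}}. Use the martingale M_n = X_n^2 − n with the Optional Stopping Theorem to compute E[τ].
E[τ] = 2211

M_n = X_n^2 − n is a martingale (since E[X_{n+1}^2 | F_n] = X_n^2 + 1). By OST (τ has finite mean in a bounded region), E[M_τ] = E[M_0] = X_0^2 − 0 = 33^2 = 1089. Also E[M_τ] = E[X_τ^2] − E[τ]. The walk exits at 0 or 100, with P(hit 100 first) = 33/100, so E[X_τ^2] = 100^2 · 33/100 + 0 = 3300. Thus E[τ] = E[X_τ^2] − E[M_τ] = 3300 − 1089 = 2211 = 33(100 − 33) = 2211.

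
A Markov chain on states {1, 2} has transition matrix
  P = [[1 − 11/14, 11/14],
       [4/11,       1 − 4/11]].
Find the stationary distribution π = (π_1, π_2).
π_1 = 56/177, π_2 = 121/177

Solve πP = π with π_1 + π_2 = 1. From πP = π: π_1 · (1 − 11/14) + π_2 · 4/11 = π_1 ⇒ π_2 · 4/11 = π_1 · 11/14 ⇒ π_2/π_1 = (11/14)/(4/11) = 121/56. Together with π_1 + π_2 = 1:
  π_1 = (4/11)/(11/14 + 4/11) = (4/11)/(177/154) = 56/177,
  π_2 = (11/14)/(11/14 + 4/11) = (11/14)/(177/154) = 121/177.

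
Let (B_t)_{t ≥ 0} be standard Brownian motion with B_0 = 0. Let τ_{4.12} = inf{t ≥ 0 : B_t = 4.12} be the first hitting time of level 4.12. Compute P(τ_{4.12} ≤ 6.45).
P(τ_{4.12} ≤ 6.45) = 2(1 − Φ(4.12/√6.45)) = 2(1 − Φ(1.6222)) ≈ 0.1048

By the reflection principle for standard BM, P(τ_b ≤ t) = 2 · P(B_t ≥ b). Since B_t ~ N(0, t), P(B_t ≥ 4.12) = 1 − Φ(4.12/√t) = 1 − Φ(4.12/√6.45) = 1 − Φ(1.6222) ≈ 0.05238. Doubling: P(τ_{4.12} ≤ 6.45) ≈ 2 · 0.05238 = 0.10476 ≈ 0.1048.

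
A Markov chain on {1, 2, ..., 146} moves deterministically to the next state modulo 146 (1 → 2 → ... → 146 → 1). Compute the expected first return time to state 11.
E[T_11 | X_0 = 11] = 146

The chain cycles deterministically, so starting at state 11 it returns in exactly 146 steps. Equivalently, the stationary distribution is uniform π_j = 1/146 for every state j, so by Kac's formula E[T_11] = 1/π_11 = 146.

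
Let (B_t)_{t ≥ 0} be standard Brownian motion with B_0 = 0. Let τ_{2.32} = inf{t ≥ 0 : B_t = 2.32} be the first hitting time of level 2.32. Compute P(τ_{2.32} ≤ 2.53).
P(τ_{2.32} ≤ 2.53) = 2(1 − Φ(2.32/√2.53)) = 2(1 − Φ(1.4586)) ≈ 0.1447

By the reflection principle for standard BM, P(τ_b ≤ t) = 2 · P(B_t ≥ b). Since B_t ~ N(0, t), P(B_t ≥ 2.32) = 1 − Φ(2.32/√t) = 1 − Φ(2.32/√2.53) = 1 − Φ(1.4586) ≈ 0.07234. Doubling: P(τ_{2.32} ≤ 2.53) ≈ 2 · 0.07234 = 0.14468 ≈ 0.1447.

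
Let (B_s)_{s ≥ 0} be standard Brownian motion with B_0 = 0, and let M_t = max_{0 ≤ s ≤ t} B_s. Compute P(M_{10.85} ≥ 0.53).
P(M_{10.85} ≥ 0.53) = 2·P(B_{10.85} ≥ 0.53) = 2(1 − Φ(0.53/√10.85)) ≈ 0.8722

By the reflection principle for Brownian motion, P(M_t ≥ a) = 2 · P(B_t ≥ a) for a ≥ 0. Since B_t ~ N(0, t), P(B_t ≥ 0.53) = 1 − Φ(0.53/√t) = 1 − Φ(0.53/√10.85) = 1 − Φ(0.1609). So
  P(M_{10.85} ≥ 0.53) = 2(1 − Φ(0.1609)) ≈ 0.8722.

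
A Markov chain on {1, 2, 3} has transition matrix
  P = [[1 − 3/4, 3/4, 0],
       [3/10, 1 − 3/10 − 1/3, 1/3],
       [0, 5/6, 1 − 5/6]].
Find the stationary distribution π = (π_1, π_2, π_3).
π = (2/9, 5/9, 2/9)

This is a birth-death chain on three states, which satisfies detailed balance: π_1 · P_{12} = π_2 · P_{21} and π_2 · P_{23} = π_3 · P_{32}.
From π_1 · 3/4 = π_2 · 3/10: π_2/π_1 = (3/4)/(3/10) = 5/2.
From π_2 · 1/3 = π_3 · 5/6: π_3/π_2 = (1/3)/(5/6) = 2/5.
Take π_1 proportional to 1; then unnormalized π = (1, 5/2, 1). Normalize by dividing by the sum 9/2:
  π = (2/9, 5/9, 2/9).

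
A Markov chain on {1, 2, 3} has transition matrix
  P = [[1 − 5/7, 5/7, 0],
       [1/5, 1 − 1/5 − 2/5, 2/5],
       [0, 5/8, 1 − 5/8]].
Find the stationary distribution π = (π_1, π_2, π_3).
π = (7/48, 25/48, 1/3)

This is a birth-death chain on three states, which satisfies detailed balance: π_1 · P_{12} = π_2 · P_{21} and π_2 · P_{23} = π_3 · P_{32}.
From π_1 · 5/7 = π_2 · 1/5: π_2/π_1 = (5/7)/(1/5) = 25/7.
From π_2 · 2/5 = π_3 · 5/8: π_3/π_2 = (2/5)/(5/8) = 16/25.
Take π_1 proportional to 1; then unnormalized π = (1, 25/7, 16/7). Normalize by dividing by the sum 48/7:
  π = (7/48, 25/48, 1/3).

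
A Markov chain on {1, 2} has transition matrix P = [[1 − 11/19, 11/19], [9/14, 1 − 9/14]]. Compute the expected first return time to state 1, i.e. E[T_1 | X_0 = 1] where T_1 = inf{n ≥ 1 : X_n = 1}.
E[T_1 | X_0 = 1] = 1/π_1 = 325/171

For an irreducible recurrent Markov chain with stationary distribution π, E[T_i | X_0 = i] = 1/π_i (Kac's formula). Here π_1 = (9/14)/(11/19 + 9/14) = (9/14)/(325/266) = 171/325, so E[T_1 | X_0 = 1] = 1/π_1 = (11/19 + 9/14)/(9/14) = (325/266)/(9/14) = 325/171.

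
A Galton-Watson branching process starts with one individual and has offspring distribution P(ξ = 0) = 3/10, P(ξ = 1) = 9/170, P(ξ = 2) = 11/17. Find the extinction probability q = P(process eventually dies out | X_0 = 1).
q = 51/110

The pgf is f(s) = 3/10 + 9/170·s + 11/17·s². The extinction probability q is the smallest fixed point of f in [0, 1]. Setting s = f(s):
  11/17·s² + (9/170 − 1)·s + 3/10 = 0
  11/17·s² − (3/10 + 11/17)·s + 3/10 = 0
which factors as (s − 1)·(11/17·s − 3/10) = 0, giving roots s = 1 and s = (3/10)/(11/17) = 51/110.
Mean offspring μ = 9/170 + 2·11/17 = 229/170 > 1 (supercritical), so q < 1. The extinction probability is the smaller root: q = (3/10)/(11/17) = 51/110.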